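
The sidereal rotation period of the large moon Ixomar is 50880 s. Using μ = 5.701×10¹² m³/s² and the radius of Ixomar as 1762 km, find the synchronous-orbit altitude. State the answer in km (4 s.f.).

h_sync ≈ 5442 km

A synchronous orbit has period T, so by Kepler's third law a = (μT²/4π²)^(1/3).
μT²/4π² = 5.701×10¹² × (5.088×10⁴)² / 39.48 = 3.738×10²⁰ m³.
a = 7.204×10⁶ m = 7203.8 km.
Altitude h = a − R = 7203.8 − 1762 = 5441.8 km.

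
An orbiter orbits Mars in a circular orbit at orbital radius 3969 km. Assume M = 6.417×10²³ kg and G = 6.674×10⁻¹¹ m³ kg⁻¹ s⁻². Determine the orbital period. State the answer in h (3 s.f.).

μ = GM = 6.674×10⁻¹¹ × 6.417×10²³ = 4.283×10¹³ m³/s².
r = 3969 km = 3.969×10⁶ m.
Kepler's third law: T = 2π√(r³/μ) = 2π√((3.969×10⁶)³ / 4.283×10¹³).
r³/μ = 1.460×10⁶ s², so T = 2π × 1.208×10³ = 7.592×10³ s.
Converting: 7.592×10³ s ÷ 3600 = 2.109 h.

T ≈ 2.11 h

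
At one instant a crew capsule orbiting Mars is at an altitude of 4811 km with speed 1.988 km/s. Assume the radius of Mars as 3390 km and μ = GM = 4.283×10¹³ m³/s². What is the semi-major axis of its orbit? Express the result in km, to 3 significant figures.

r = 3390 + 4811 = 8201.0 km = 8.201×10⁶ m.
Specific orbital energy ε = v²/2 − μ/r = (1988)²/2 − 4.283×10¹³/8.201×10⁶ = -3.246×10⁶ J/kg.
Since ε = −μ/(2a), a = −μ/(2ε) = 6.596×10⁶ m = 6596.4 km.

a ≈ 6600 km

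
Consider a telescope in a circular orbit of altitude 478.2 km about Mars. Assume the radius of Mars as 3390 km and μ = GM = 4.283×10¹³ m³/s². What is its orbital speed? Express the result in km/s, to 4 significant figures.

r = 3390 + 478.2 = 3868.2 km = 3.8682×10⁶ m.
For a circular orbit v = √(μ/r) = √(4.283×10¹³ / 3.868×10⁶) = √(1.107×10⁷) = 3328 m/s.
That is 3.328 km/s.

v ≈ 3.328 km/s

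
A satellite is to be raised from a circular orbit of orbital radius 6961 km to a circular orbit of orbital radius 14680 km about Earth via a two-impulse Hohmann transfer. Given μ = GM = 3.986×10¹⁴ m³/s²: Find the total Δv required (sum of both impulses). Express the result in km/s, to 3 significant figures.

Δv_total ≈ 2.28 km/s

r₁ = 6961 km = 6.961×10⁶ m.
r₂ = 14680 km = 1.468×10⁷ m.
Transfer ellipse a_t = (r₁ + r₂)/2 = 1.082×10⁷ m.
At r₁: circular v_c1 = √(μ/r₁) = 7567 m/s; transfer-perigee v_p = √[μ(2/r₁ − 1/a_t)] = 8814 m/s.
Δv₁ = v_p − v_c1 = 1247 m/s.
At r₂: circular v_c2 = √(μ/r₂) = 5211 m/s; transfer-apogee v_a = √[μ(2/r₂ − 1/a_t)] = 4179 m/s.
Δv₂ = v_c2 − v_a = 1031 m/s.
Total Δv = Δv₁ + Δv₂ = 2278 m/s = 2.278 km/s.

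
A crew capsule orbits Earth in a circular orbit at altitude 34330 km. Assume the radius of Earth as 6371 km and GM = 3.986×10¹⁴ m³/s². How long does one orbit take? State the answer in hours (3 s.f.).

r = 6371 + 34330 = 40701 km = 4.0701×10⁷ m.
Kepler's third law: T = 2π√(r³/μ) = 2π√((4.070×10⁷)³ / 3.986×10¹⁴).
r³/μ = 1.692×10⁸ s², so T = 2π × 1.301×10⁴ = 8.172×10⁴ s.
Converting: 8.172×10⁴ s ÷ 3600 = 22.70 hours.

T ≈ 22.7 hours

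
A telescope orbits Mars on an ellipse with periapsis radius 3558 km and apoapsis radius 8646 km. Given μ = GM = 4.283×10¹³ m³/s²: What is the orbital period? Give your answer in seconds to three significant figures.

T ≈ 14500 seconds

Semi-major axis a = (r_p + r_a)/2 = (3558.0 + 8646.0)/2 = 6102.0 km = 6.102×10⁶ m.
By Kepler's third law T = 2π√(a³/μ) = 2π × 2.303×10³ = 1.447×10⁴ s.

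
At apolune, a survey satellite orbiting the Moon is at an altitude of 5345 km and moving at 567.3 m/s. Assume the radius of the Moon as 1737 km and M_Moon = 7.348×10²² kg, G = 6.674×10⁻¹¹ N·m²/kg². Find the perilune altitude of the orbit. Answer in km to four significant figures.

perilune altitude ≈ 406.9 km

μ = GM = 6.674×10⁻¹¹ × 7.348×10²² = 4.904×10¹² m³/s².
r_a = 1737 + 5345 = 7082.0 km = 7.082×10⁶ m.
Specific energy ε = v²/2 − μ/r = -5.316×10⁵ J/kg, so a = −μ/(2ε) = 4.613×10⁶ m.
The apsides satisfy r_p + r_a = 2a, so the perilune radius is 2a − r_a = 2.144×10⁶ m = 2143.9 km.
Perilune altitude = 2143.9 − 1737 = 406.90 km.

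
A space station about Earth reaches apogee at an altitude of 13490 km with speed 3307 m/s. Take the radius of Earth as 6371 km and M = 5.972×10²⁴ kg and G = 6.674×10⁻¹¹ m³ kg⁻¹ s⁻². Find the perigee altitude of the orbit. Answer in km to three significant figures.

μ = GM = 6.674×10⁻¹¹ × 5.972×10²⁴ = 3.986×10¹⁴ m³/s².
r_a = 6371 + 13490 = 19861 km = 1.986×10⁷ m.
Specific energy ε = v²/2 − μ/r = -1.460×10⁷ J/kg, so a = −μ/(2ε) = 1.365×10⁷ m.
The apsides satisfy r_p + r_a = 2a, so the perigee radius is 2a − r_a = 7.439×10⁶ m = 7438.6 km.
Perigee altitude = 7438.6 − 6371 = 1067.6 km.

perigee altitude ≈ 1070 km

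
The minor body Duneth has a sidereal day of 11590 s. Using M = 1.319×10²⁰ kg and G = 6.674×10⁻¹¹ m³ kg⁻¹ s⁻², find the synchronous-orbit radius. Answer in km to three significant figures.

r_sync ≈ 311 km

μ = GM = 6.674×10⁻¹¹ × 1.319×10²⁰ = 8.803×10⁹ m³/s².
A synchronous orbit has period T, so by Kepler's third law a = (μT²/4π²)^(1/3).
μT²/4π² = 8.803×10⁹ × (1.159×10⁴)² / 39.48 = 2.995×10¹⁶ m³.
a = 3.106×10⁵ m = 310.56 km.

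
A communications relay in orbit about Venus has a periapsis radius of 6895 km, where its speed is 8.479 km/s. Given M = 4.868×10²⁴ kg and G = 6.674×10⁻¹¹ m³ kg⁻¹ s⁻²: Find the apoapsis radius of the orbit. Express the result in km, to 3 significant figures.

μ = GM = 6.674×10⁻¹¹ × 4.868×10²⁴ = 3.249×10¹⁴ m³/s².
r_p = 6.895×10⁶ m.
Specific energy ε = v²/2 − μ/r = -1.117×10⁷ J/kg, so a = −μ/(2ε) = 1.454×10⁷ m.
The apsides satisfy r_p + r_a = 2a, so the apoapsis radius is 2a − r_p = 2.218×10⁷ m = 22183 km.

apoapsis radius ≈ 22200 km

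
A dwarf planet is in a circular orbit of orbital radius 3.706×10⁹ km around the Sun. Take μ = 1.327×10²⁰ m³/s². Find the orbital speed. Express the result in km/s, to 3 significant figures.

v ≈ 5.98 km/s

r = 3.706×10⁹ km = 3.706×10¹² m.
For a circular orbit v = √(μ/r) = √(1.327×10²⁰ / 3.706×10¹²) = √(3.581×10⁷) = 5984 m/s.
That is 5.984 km/s.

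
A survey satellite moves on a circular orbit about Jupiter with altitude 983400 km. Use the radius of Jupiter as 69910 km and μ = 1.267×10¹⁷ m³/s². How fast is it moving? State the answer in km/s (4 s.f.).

v ≈ 10.97 km/s

r = 69910 + 983400 = 1053300 km = 1.0533×10⁹ m.
For a circular orbit v = √(μ/r) = √(1.267×10¹⁷ / 1.053×10⁹) = √(1.203×10⁸) = 10970 m/s.
That is 10.97 km/s.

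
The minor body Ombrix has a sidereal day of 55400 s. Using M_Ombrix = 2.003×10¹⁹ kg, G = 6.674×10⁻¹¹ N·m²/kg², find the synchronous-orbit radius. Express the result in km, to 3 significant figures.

r_sync ≈ 470 km

μ = GM = 6.674×10⁻¹¹ × 2.003×10¹⁹ = 1.337×10⁹ m³/s².
A synchronous orbit has period T, so by Kepler's third law a = (μT²/4π²)^(1/3).
μT²/4π² = 1.337×10⁹ × (5.540×10⁴)² / 39.48 = 1.039×10¹⁷ m³.
a = 4.702×10⁵ m = 470.16 km.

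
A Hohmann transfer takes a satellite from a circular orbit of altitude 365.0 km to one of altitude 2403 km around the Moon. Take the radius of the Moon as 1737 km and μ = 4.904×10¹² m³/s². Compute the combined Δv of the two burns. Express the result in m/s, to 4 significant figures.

r₁ = 1737 + 365.0 = 2102.0 km = 2.1020×10⁶ m.
r₂ = 1737 + 2403 = 4140.0 km = 4.1400×10⁶ m.
Transfer ellipse a_t = (r₁ + r₂)/2 = 3.121×10⁶ m.
At r₁: circular v_c1 = √(μ/r₁) = 1527 m/s; transfer-perilune v_p = √[μ(2/r₁ − 1/a_t)] = 1759 m/s.
Δv₁ = v_p − v_c1 = 231.8 m/s.
At r₂: circular v_c2 = √(μ/r₂) = 1088 m/s; transfer-apolune v_a = √[μ(2/r₂ − 1/a_t)] = 893.2 m/s.
Δv₂ = v_c2 − v_a = 195.2 m/s.
Total Δv = Δv₁ + Δv₂ = 426.9 m/s.

Δv_total ≈ 426.9 m/s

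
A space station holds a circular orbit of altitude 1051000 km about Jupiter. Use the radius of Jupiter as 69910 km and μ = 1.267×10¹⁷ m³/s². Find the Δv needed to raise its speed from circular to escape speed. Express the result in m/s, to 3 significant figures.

Δv ≈ 4400 m/s

r = 69910 + 1051000 = 1120900 km = 1.1209×10⁹ m.
Circular speed v_c = √(μ/r) = 10630 m/s.
Escape speed v_esc = √(2μ/r) = √2 × v_c = 15040 m/s.
Δv = v_esc − v_c = 4404 m/s.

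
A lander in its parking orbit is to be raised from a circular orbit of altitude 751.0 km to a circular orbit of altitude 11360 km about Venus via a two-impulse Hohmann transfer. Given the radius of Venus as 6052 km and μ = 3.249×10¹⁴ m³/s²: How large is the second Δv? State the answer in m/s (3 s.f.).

r₁ = 6052 + 751.0 = 6803.0 km = 6.8030×10⁶ m.
r₂ = 6052 + 11360 = 17412 km = 1.7412×10⁷ m.
Transfer ellipse a_t = (r₁ + r₂)/2 = 1.211×10⁷ m.
At r₁: circular v_c1 = √(μ/r₁) = 6911 m/s; transfer-periapsis v_p = √[μ(2/r₁ − 1/a_t)] = 8287 m/s.
At r₂: circular v_c2 = √(μ/r₂) = 4320 m/s; transfer-apoapsis v_a = √[μ(2/r₂ − 1/a_t)] = 3238 m/s.
Δv₂ = v_c2 − v_a = 1082 m/s.

Δv ≈ 1080 m/s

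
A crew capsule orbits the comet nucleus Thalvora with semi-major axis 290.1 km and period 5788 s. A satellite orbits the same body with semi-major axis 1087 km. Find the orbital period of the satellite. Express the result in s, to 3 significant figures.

T₂ ≈ 42000 s

Kepler's third law: T² ∝ a³, so T₂ = T₁ (a₂/a₁)^(3/2).
a₂/a₁ = 3.747, (a₂/a₁)^(3/2) = 7.253.
T₂ = 5788 × 7.253 = 41980 s.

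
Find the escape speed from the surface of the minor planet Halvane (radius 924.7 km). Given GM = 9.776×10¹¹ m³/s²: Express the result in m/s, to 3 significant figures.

v_esc ≈ 1450 m/s

r = R = 9.247×10⁵ m.
Escape speed v_esc = √(2μ/r) = √(2 × 9.776×10¹¹ / 9.247×10⁵) = √(2.114×10⁶) = 1454 m/s.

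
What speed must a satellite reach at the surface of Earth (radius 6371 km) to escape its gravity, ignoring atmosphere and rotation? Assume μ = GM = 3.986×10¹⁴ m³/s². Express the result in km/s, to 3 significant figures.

r = R = 6.371×10⁶ m.
Escape speed v_esc = √(2μ/r) = √(2 × 3.986×10¹⁴ / 6.371×10⁶) = √(1.251×10⁸) = 11190 m/s.
= 11.19 km/s.

v_esc ≈ 11.2 km/s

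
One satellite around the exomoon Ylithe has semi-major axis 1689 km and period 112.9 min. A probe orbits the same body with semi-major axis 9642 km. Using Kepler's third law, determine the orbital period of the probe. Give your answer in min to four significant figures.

T₂ ≈ 1540 min

Kepler's third law: T² ∝ a³, so T₂ = T₁ (a₂/a₁)^(3/2).
a₂/a₁ = 5.709, (a₂/a₁)^(3/2) = 13.64.
T₂ = 112.9 × 13.64 = 1540 min.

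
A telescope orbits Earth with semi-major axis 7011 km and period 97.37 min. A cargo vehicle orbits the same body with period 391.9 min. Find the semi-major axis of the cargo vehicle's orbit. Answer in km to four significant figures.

Kepler's third law: a³ ∝ T², so a₂ = a₁ (T₂/T₁)^(2/3).
T₂/T₁ = 4.025, (T₂/T₁)^(2/3) = 2.530.
a₂ = 7011 × 2.530 = 17740 km.

a₂ ≈ 17740 km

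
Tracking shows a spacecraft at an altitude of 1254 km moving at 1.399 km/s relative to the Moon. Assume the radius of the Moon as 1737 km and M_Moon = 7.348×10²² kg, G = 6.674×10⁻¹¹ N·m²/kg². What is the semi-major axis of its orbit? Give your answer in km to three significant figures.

μ = GM = 6.674×10⁻¹¹ × 7.348×10²² = 4.904×10¹² m³/s².
r = 1737 + 1254 = 2991.0 km = 2.991×10⁶ m.
Vis-viva rearranged: 1/a = 2/r − v²/μ = 6.687×10⁻⁷ − 3.991×10⁻⁷ = 2.696×10⁻⁷ m⁻¹.
a = 3.710×10⁶ m = 3709.6 km.

a ≈ 3710 km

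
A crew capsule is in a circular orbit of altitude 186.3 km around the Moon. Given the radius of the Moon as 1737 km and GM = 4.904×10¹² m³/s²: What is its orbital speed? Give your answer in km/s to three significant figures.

r = 1737 + 186.3 = 1923.3 km = 1.9233×10⁶ m.
For a circular orbit v = √(μ/r) = √(4.904×10¹² / 1.923×10⁶) = √(2.550×10⁶) = 1597 m/s.
That is 1.597 km/s.

v ≈ 1.60 km/s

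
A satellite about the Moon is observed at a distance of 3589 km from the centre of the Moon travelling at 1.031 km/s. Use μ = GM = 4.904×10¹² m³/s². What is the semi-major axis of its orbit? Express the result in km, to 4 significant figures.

r = 3.589×10⁶ m.
Vis-viva rearranged: 1/a = 2/r − v²/μ = 5.573×10⁻⁷ − 2.168×10⁻⁷ = 3.405×10⁻⁷ m⁻¹.
a = 2.937×10⁶ m = 2936.8 km.

a ≈ 2937 km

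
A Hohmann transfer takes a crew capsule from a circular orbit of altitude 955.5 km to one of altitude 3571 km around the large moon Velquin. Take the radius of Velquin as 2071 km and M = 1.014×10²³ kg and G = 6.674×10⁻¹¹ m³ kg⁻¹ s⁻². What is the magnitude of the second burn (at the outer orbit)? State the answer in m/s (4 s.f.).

μ = GM = 6.674×10⁻¹¹ × 1.014×10²³ = 6.767×10¹² m³/s².
r₁ = 2071 + 955.5 = 3026.5 km = 3.0265×10⁶ m.
r₂ = 2071 + 3571 = 5642.0 km = 5.6420×10⁶ m.
Transfer ellipse a_t = (r₁ + r₂)/2 = 4.334×10⁶ m.
At r₁: circular v_c1 = √(μ/r₁) = 1495 m/s; transfer-periapsis v_p = √[μ(2/r₁ − 1/a_t)] = 1706 m/s.
At r₂: circular v_c2 = √(μ/r₂) = 1095 m/s; transfer-apoapsis v_a = √[μ(2/r₂ − 1/a_t)] = 915.2 m/s.
Δv₂ = v_c2 − v_a = 180.0 m/s.

Δv ≈ 180.0 m/s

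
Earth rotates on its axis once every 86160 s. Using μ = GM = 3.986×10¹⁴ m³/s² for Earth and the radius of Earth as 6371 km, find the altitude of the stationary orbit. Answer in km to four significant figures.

h_sync ≈ 35790 km

A synchronous orbit has period T, so by Kepler's third law a = (μT²/4π²)^(1/3).
μT²/4π² = 3.986×10¹⁴ × (8.616×10⁴)² / 39.48 = 7.495×10²² m³.
a = 4.216×10⁷ m = 42163 km.
Altitude h = a − R = 42163 − 6371 = 35792 km.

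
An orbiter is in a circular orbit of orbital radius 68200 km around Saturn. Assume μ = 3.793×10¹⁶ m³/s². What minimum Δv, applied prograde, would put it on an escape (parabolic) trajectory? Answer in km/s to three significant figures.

r = 68200 km = 6.820×10⁷ m.
Circular speed v_c = √(μ/r) = 23580 m/s.
Escape speed v_esc = √(2μ/r) = √2 × v_c = 33350 m/s.
Δv = v_esc − v_c = 9768 m/s = 9.768 km/s.

Δv ≈ 9.77 km/s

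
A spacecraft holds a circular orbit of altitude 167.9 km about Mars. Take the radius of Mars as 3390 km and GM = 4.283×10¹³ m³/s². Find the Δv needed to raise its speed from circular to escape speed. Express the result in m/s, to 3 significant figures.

Δv ≈ 1440 m/s

r = 3390 + 167.9 = 3557.9 km = 3.5579×10⁶ m.
Circular speed v_c = √(μ/r) = 3470 m/s.
Escape speed v_esc = √(2μ/r) = √2 × v_c = 4907 m/s.
Δv = v_esc − v_c = 1437 m/s.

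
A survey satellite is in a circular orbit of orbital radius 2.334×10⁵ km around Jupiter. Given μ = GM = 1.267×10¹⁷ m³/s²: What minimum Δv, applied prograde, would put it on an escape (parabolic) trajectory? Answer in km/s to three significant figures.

Δv ≈ 9.65 km/s

r = 2.334×10⁵ km = 2.334×10⁸ m.
Circular speed v_c = √(μ/r) = 23300 m/s.
Escape speed v_esc = √(2μ/r) = √2 × v_c = 32950 m/s.
Δv = v_esc − v_c = 9651 m/s = 9.651 km/s.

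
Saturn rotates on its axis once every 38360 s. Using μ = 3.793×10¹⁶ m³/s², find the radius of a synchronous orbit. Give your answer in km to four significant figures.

A synchronous orbit has period T, so by Kepler's third law a = (μT²/4π²)^(1/3).
μT²/4π² = 3.793×10¹⁶ × (3.836×10⁴)² / 39.48 = 1.414×10²⁴ m³.
a = 1.122×10⁸ m = 1.1223×10⁵ km.

r_sync ≈ 1.122×10⁵ km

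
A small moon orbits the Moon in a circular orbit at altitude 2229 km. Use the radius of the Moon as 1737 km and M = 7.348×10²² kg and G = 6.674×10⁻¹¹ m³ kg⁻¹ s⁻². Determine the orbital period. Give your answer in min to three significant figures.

μ = GM = 6.674×10⁻¹¹ × 7.348×10²² = 4.904×10¹² m³/s².
r = 1737 + 2229 = 3966.0 km = 3.9660×10⁶ m.
Kepler's third law: T = 2π√(r³/μ) = 2π√((3.966×10⁶)³ / 4.904×10¹²).
r³/μ = 1.272×10⁷ s², so T = 2π × 3.567×10³ = 2.241×10⁴ s.
Converting: 2.241×10⁴ s ÷ 60.00 = 373.5 min.

T ≈ 373 min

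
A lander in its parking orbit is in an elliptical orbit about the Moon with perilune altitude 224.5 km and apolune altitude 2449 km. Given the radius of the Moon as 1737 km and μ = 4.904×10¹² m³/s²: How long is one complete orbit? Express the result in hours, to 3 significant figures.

T ≈ 4.25 hours

r_p = 1737 + 224.5 = 1961.5 km = 1.9615×10⁶ m.
r_a = 1737 + 2449 = 4186.0 km = 4.1860×10⁶ m.
Semi-major axis a = (r_p + r_a)/2 = (1961.5 + 4186.0)/2 = 3073.8 km = 3.074×10⁶ m.
By Kepler's third law T = 2π√(a³/μ) = 2π × 2.433×10³ = 1.529×10⁴ s.
= 4.247 hours.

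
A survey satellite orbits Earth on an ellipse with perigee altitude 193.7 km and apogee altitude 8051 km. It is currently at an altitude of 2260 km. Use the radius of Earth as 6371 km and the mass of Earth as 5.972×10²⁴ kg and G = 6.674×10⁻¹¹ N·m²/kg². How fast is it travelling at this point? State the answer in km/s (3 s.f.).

μ = GM = 6.674×10⁻¹¹ × 5.972×10²⁴ = 3.986×10¹⁴ m³/s².
r_p = 6371 + 193.7 = 6564.7 km = 6.5647×10⁶ m.
r_a = 6371 + 8051 = 14422 km = 1.4422×10⁷ m.
r = 6371 + 2260 = 8631.0 km = 8.631×10⁶ m.
Semi-major axis a = (r_p + r_a)/2 = 10493 km = 1.049×10⁷ m.
Vis-viva: v² = μ(2/r − 1/a) = 3.986×10¹⁴ × (2.317×10⁻⁷ − 9.530×10⁻⁸) = 5.437×10⁷ m²/s².
v = 7374 m/s = 7.374 km/s.

v ≈ 7.37 km/s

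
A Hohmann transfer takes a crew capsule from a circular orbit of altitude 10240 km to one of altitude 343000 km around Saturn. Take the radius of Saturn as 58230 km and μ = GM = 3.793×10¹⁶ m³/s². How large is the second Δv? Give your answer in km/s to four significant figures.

r₁ = 58230 + 10240 = 68470 km = 6.8470×10⁷ m.
r₂ = 58230 + 343000 = 401230 km = 4.0123×10⁸ m.
Transfer ellipse a_t = (r₁ + r₂)/2 = 2.348×10⁸ m.
At r₁: circular v_c1 = √(μ/r₁) = 23540 m/s; transfer-perikrone v_p = √[μ(2/r₁ − 1/a_t)] = 30760 m/s.
At r₂: circular v_c2 = √(μ/r₂) = 9723 m/s; transfer-apokrone v_a = √[μ(2/r₂ − 1/a_t)] = 5250 m/s.
Δv₂ = v_c2 − v_a = 4473 m/s.
= 4.473 km/s.

Δv ≈ 4.473 km/s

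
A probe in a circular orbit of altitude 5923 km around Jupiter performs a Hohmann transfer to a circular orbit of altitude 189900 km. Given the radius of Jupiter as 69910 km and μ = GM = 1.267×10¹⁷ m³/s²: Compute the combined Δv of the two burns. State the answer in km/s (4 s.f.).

r₁ = 69910 + 5923 = 75833 km = 7.5833×10⁷ m.
r₂ = 69910 + 189900 = 259810 km = 2.5981×10⁸ m.
Transfer ellipse a_t = (r₁ + r₂)/2 = 1.678×10⁸ m.
At r₁: circular v_c1 = √(μ/r₁) = 40880 m/s; transfer-perijove v_p = √[μ(2/r₁ − 1/a_t)] = 50860 m/s.
Δv₁ = v_p − v_c1 = 9983 m/s.
At r₂: circular v_c2 = √(μ/r₂) = 22080 m/s; transfer-apojove v_a = √[μ(2/r₂ − 1/a_t)] = 14840 m/s.
Δv₂ = v_c2 − v_a = 7239 m/s.
Total Δv = Δv₁ + Δv₂ = 17220 m/s = 17.22 km/s.

Δv_total ≈ 17.22 km/s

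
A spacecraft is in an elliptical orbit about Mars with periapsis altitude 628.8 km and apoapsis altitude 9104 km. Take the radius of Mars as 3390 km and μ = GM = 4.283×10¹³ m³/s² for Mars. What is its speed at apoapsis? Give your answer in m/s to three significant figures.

v ≈ 1290 m/s

r_p = 3390 + 628.8 = 4018.8 km = 4.0188×10⁶ m.
r_a = 3390 + 9104 = 12494 km = 1.2494×10⁷ m.
Semi-major axis a = (r_p + r_a)/2 = 8256.4 km = 8.256×10⁶ m.
Vis-viva: v² = μ(2/r − 1/a) = 4.283×10¹³ × (1.601×10⁻⁷ − 1.211×10⁻⁷) = 1.669×10⁶ m²/s².
v = 1292 m/s.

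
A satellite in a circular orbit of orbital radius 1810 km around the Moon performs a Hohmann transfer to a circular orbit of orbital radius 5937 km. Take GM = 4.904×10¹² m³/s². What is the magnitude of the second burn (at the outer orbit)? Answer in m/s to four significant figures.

r₁ = 1810 km = 1.810×10⁶ m.
r₂ = 5937 km = 5.937×10⁶ m.
Transfer ellipse a_t = (r₁ + r₂)/2 = 3.874×10⁶ m.
At r₁: circular v_c1 = √(μ/r₁) = 1646 m/s; transfer-perilune v_p = √[μ(2/r₁ − 1/a_t)] = 2038 m/s.
At r₂: circular v_c2 = √(μ/r₂) = 908.8 m/s; transfer-apolune v_a = √[μ(2/r₂ − 1/a_t)] = 621.3 m/s.
Δv₂ = v_c2 − v_a = 287.6 m/s.

Δv ≈ 287.6 m/s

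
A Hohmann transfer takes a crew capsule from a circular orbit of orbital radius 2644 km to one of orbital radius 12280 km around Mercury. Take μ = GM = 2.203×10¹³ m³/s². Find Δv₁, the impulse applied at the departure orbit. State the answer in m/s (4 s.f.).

Δv ≈ 816.4 m/s

r₁ = 2644 km = 2.644×10⁶ m.
r₂ = 12280 km = 1.228×10⁷ m.
Transfer ellipse a_t = (r₁ + r₂)/2 = 7.462×10⁶ m.
At r₁: circular v_c1 = √(μ/r₁) = 2887 m/s; transfer-periherm v_p = √[μ(2/r₁ − 1/a_t)] = 3703 m/s.
Δv₁ = v_p − v_c1 = 816.4 m/s.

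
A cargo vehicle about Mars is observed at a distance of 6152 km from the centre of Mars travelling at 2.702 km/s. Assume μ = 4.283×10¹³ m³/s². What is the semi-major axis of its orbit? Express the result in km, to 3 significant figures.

r = 6.152×10⁶ m.
Specific orbital energy ε = v²/2 − μ/r = (2702)²/2 − 4.283×10¹³/6.152×10⁶ = -3.312×10⁶ J/kg.
Since ε = −μ/(2a), a = −μ/(2ε) = 6.467×10⁶ m = 6466.7 km.

a ≈ 6470 km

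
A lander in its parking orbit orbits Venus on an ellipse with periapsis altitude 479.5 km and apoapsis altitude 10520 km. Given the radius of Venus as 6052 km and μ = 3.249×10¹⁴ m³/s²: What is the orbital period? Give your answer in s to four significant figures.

T ≈ 13690 s

r_p = 6052 + 479.5 = 6531.5 km = 6.5315×10⁶ m.
r_a = 6052 + 10520 = 16572 km = 1.6572×10⁷ m.
Semi-major axis a = (r_p + r_a)/2 = (6531.5 + 16572)/2 = 11552 km = 1.155×10⁷ m.
By Kepler's third law T = 2π√(a³/μ) = 2π × 2.178×10³ = 1.369×10⁴ s.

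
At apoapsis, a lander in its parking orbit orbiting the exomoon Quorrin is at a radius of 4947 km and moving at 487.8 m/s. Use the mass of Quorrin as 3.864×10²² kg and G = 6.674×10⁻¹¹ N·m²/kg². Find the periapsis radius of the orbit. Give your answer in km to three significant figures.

μ = GM = 6.674×10⁻¹¹ × 3.864×10²² = 2.579×10¹² m³/s².
r_a = 4.947×10⁶ m.
Specific energy ε = v²/2 − μ/r = -4.023×10⁵ J/kg, so a = −μ/(2ε) = 3.205×10⁶ m.
The apsides satisfy r_p + r_a = 2a, so the periapsis radius is 2a − r_a = 1.463×10⁶ m = 1462.9 km.

periapsis radius ≈ 1460 km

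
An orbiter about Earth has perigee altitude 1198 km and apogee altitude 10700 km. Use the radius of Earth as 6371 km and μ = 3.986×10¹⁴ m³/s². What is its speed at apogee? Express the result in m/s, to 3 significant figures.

v ≈ 3790 m/s

r_p = 6371 + 1198 = 7569.0 km = 7.5690×10⁶ m.
r_a = 6371 + 10700 = 17071 km = 1.7071×10⁷ m.
Semi-major axis a = (r_p + r_a)/2 = 12320 km = 1.232×10⁷ m.
Vis-viva: v² = μ(2/r − 1/a) = 3.986×10¹⁴ × (1.172×10⁻⁷ − 8.117×10⁻⁸) = 1.435×10⁷ m²/s².
v = 3788 m/s.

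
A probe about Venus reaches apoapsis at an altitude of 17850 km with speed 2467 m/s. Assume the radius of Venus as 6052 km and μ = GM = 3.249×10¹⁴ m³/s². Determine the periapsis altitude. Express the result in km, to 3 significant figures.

r_a = 6052 + 17850 = 23902 km = 2.390×10⁷ m.
Specific energy ε = v²/2 − μ/r = -1.055×10⁷ J/kg, so a = −μ/(2ε) = 1.540×10⁷ m.
The apsides satisfy r_p + r_a = 2a, so the periapsis radius is 2a − r_a = 6.894×10⁶ m = 6894.3 km.
Periapsis altitude = 6894.3 − 6052 = 842.32 km.

periapsis altitude ≈ 842 km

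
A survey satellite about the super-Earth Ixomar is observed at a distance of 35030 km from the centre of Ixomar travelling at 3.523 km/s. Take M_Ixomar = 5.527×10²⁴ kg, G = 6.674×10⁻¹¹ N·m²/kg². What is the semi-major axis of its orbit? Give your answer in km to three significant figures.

μ = GM = 6.674×10⁻¹¹ × 5.527×10²⁴ = 3.689×10¹⁴ m³/s².
r = 3.503×10⁷ m.
Vis-viva rearranged: 1/a = 2/r − v²/μ = 5.709×10⁻⁸ − 3.365×10⁻⁸ = 2.345×10⁻⁸ m⁻¹.
a = 4.265×10⁷ m = 42650 km.

a ≈ 42600 km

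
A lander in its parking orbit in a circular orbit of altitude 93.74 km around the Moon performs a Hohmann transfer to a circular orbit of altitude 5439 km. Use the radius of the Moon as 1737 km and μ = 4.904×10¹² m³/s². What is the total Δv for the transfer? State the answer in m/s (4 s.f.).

Δv_total ≈ 728.9 m/s

r₁ = 1737 + 93.74 = 1830.7 km = 1.8307×10⁶ m.
r₂ = 1737 + 5439 = 7176.0 km = 7.1760×10⁶ m.
Transfer ellipse a_t = (r₁ + r₂)/2 = 4.503×10⁶ m.
At r₁: circular v_c1 = √(μ/r₁) = 1637 m/s; transfer-perilune v_p = √[μ(2/r₁ − 1/a_t)] = 2066 m/s.
Δv₁ = v_p − v_c1 = 429.3 m/s.
At r₂: circular v_c2 = √(μ/r₂) = 826.7 m/s; transfer-apolune v_a = √[μ(2/r₂ − 1/a_t)] = 527.1 m/s.
Δv₂ = v_c2 − v_a = 299.6 m/s.
Total Δv = Δv₁ + Δv₂ = 728.9 m/s.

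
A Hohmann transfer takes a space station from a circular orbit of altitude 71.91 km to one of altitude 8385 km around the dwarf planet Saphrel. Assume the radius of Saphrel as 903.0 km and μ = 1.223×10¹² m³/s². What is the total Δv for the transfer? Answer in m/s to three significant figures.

Δv_total ≈ 592 m/s

r₁ = 903.0 + 71.91 = 974.91 km = 9.7491×10⁵ m.
r₂ = 903.0 + 8385 = 9288.0 km = 9.2880×10⁶ m.
Transfer ellipse a_t = (r₁ + r₂)/2 = 5.131×10⁶ m.
At r₁: circular v_c1 = √(μ/r₁) = 1120 m/s; transfer-periapsis v_p = √[μ(2/r₁ − 1/a_t)] = 1507 m/s.
Δv₁ = v_p − v_c1 = 386.8 m/s.
At r₂: circular v_c2 = √(μ/r₂) = 362.9 m/s; transfer-apoapsis v_a = √[μ(2/r₂ − 1/a_t)] = 158.2 m/s.
Δv₂ = v_c2 − v_a = 204.7 m/s.
Total Δv = Δv₁ + Δv₂ = 591.5 m/s.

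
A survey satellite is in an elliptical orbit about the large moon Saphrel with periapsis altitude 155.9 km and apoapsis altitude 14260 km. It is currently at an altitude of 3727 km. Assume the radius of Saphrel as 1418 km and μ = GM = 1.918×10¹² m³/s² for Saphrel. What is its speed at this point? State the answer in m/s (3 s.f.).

v ≈ 723 m/s

r_p = 1418 + 155.9 = 1573.9 km = 1.5739×10⁶ m.
r_a = 1418 + 14260 = 15678 km = 1.5678×10⁷ m.
r = 1418 + 3727 = 5145.0 km = 5.145×10⁶ m.
Semi-major axis a = (r_p + r_a)/2 = 8626.0 km = 8.626×10⁶ m.
Vis-viva: v² = μ(2/r − 1/a) = 1.918×10¹² × (3.887×10⁻⁷ − 1.159×10⁻⁷) = 5.232×10⁵ m²/s².
v = 723.3 m/s.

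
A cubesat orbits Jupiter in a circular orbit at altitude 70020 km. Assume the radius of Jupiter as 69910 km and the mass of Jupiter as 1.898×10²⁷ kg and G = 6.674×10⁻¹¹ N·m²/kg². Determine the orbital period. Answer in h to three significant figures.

μ = GM = 6.674×10⁻¹¹ × 1.898×10²⁷ = 1.267×10¹⁷ m³/s².
r = 69910 + 70020 = 139930 km = 1.3993×10⁸ m.
Kepler's third law: T = 2π√(r³/μ) = 2π√((1.399×10⁸)³ / 1.267×10¹⁷).
r³/μ = 2.163×10⁷ s², so T = 2π × 4.651×10³ = 2.922×10⁴ s.
Converting: 2.922×10⁴ s ÷ 3600 = 8.117 h.

T ≈ 8.12 h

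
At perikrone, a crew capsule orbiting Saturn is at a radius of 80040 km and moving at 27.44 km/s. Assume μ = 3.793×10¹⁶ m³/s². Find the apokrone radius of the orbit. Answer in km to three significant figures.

r_p = 8.004×10⁷ m.
Specific energy ε = v²/2 − μ/r = -9.741×10⁷ J/kg, so a = −μ/(2ε) = 1.947×10⁸ m.
The apsides satisfy r_p + r_a = 2a, so the apokrone radius is 2a − r_p = 3.093×10⁸ m = 3.0934×10⁵ km.

apokrone radius ≈ 3.09×10⁵ km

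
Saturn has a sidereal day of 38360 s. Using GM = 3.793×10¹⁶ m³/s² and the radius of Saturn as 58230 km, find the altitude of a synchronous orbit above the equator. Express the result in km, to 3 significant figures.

h_sync ≈ 54000 km

A synchronous orbit has period T, so by Kepler's third law a = (μT²/4π²)^(1/3).
μT²/4π² = 3.793×10¹⁶ × (3.836×10⁴)² / 39.48 = 1.414×10²⁴ m³.
a = 1.122×10⁸ m = 1.1223×10⁵ km.
Altitude h = a − R = 1.1223×10⁵ − 58230 = 54005 km.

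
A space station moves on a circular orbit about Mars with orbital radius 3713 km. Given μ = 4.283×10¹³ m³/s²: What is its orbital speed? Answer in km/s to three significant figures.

r = 3713 km = 3.713×10⁶ m.
For a circular orbit v = √(μ/r) = √(4.283×10¹³ / 3.713×10⁶) = √(1.154×10⁷) = 3396 m/s.
That is 3.396 km/s.

v ≈ 3.40 km/s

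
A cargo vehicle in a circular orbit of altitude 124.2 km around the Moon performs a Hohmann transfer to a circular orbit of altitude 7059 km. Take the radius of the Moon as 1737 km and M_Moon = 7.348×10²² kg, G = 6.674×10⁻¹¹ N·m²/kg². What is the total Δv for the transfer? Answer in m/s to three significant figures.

Δv_total ≈ 768 m/s

μ = GM = 6.674×10⁻¹¹ × 7.348×10²² = 4.904×10¹² m³/s².
r₁ = 1737 + 124.2 = 1861.2 km = 1.8612×10⁶ m.
r₂ = 1737 + 7059 = 8796.0 km = 8.7960×10⁶ m.
Transfer ellipse a_t = (r₁ + r₂)/2 = 5.329×10⁶ m.
At r₁: circular v_c1 = √(μ/r₁) = 1623 m/s; transfer-perilune v_p = √[μ(2/r₁ − 1/a_t)] = 2086 m/s.
Δv₁ = v_p − v_c1 = 462.3 m/s.
At r₂: circular v_c2 = √(μ/r₂) = 746.7 m/s; transfer-apolune v_a = √[μ(2/r₂ − 1/a_t)] = 441.3 m/s.
Δv₂ = v_c2 − v_a = 305.4 m/s.
Total Δv = Δv₁ + Δv₂ = 767.7 m/s.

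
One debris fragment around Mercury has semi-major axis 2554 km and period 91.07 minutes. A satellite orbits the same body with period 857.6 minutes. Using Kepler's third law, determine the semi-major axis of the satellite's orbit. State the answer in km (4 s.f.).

Kepler's third law: a³ ∝ T², so a₂ = a₁ (T₂/T₁)^(2/3).
T₂/T₁ = 9.417, (T₂/T₁)^(2/3) = 4.459.
a₂ = 2554 × 4.459 = 11390 km.

a₂ ≈ 11390 km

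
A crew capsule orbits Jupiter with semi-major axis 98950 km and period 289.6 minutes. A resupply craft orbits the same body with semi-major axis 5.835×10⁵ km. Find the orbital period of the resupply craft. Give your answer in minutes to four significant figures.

T₂ ≈ 4147 minutes

Kepler's third law: T² ∝ a³, so T₂ = T₁ (a₂/a₁)^(3/2).
a₂/a₁ = 5.897, (a₂/a₁)^(3/2) = 14.32.
T₂ = 289.6 × 14.32 = 4147 minutes.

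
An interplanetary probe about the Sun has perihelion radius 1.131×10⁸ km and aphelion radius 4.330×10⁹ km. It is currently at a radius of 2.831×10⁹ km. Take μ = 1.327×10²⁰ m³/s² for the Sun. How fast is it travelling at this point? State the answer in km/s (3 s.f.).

Semi-major axis a = (r_p + r_a)/2 = 2.2216×10⁹ km = 2.222×10¹² m.
Vis-viva: v² = μ(2/r − 1/a) = 1.327×10²⁰ × (7.065×10⁻¹³ − 4.501×10⁻¹³) = 3.401×10⁷ m²/s².
v = 5832 m/s = 5.832 km/s.

v ≈ 5.83 km/s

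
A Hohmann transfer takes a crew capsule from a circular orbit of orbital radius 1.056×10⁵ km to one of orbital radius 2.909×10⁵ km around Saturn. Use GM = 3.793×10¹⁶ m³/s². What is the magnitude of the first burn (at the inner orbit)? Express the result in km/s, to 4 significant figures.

r₁ = 1.056×10⁵ km = 1.056×10⁸ m.
r₂ = 2.909×10⁵ km = 2.909×10⁸ m.
Transfer ellipse a_t = (r₁ + r₂)/2 = 1.982×10⁸ m.
At r₁: circular v_c1 = √(μ/r₁) = 18950 m/s; transfer-perikrone v_p = √[μ(2/r₁ − 1/a_t)] = 22960 m/s.
Δv₁ = v_p − v_c1 = 4005 m/s.
= 4.005 km/s.

Δv ≈ 4.005 km/s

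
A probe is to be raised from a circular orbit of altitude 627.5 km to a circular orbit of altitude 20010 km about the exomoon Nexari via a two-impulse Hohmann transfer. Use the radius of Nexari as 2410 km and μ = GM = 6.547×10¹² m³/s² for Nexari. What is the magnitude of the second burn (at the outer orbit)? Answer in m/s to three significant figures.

r₁ = 2410 + 627.5 = 3037.5 km = 3.0375×10⁶ m.
r₂ = 2410 + 20010 = 22420 km = 2.2420×10⁷ m.
Transfer ellipse a_t = (r₁ + r₂)/2 = 1.273×10⁷ m.
At r₁: circular v_c1 = √(μ/r₁) = 1468 m/s; transfer-periapsis v_p = √[μ(2/r₁ − 1/a_t)] = 1948 m/s.
At r₂: circular v_c2 = √(μ/r₂) = 540.4 m/s; transfer-apoapsis v_a = √[μ(2/r₂ − 1/a_t)] = 264.0 m/s.
Δv₂ = v_c2 − v_a = 276.4 m/s.

Δv ≈ 276 m/s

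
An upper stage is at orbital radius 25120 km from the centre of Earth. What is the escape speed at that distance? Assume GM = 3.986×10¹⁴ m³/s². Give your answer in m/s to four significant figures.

r = 25120 km = 2.512×10⁷ m.
Escape speed v_esc = √(2μ/r) = √(2 × 3.986×10¹⁴ / 2.512×10⁷) = √(3.174×10⁷) = 5633 m/s.

v_esc ≈ 5633 m/s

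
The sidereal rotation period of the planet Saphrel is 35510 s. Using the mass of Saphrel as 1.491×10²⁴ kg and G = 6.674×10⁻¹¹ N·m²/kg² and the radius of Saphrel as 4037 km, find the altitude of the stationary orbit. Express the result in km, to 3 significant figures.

h_sync ≈ 10700 km

μ = GM = 6.674×10⁻¹¹ × 1.491×10²⁴ = 9.951×10¹³ m³/s².
A synchronous orbit has period T, so by Kepler's third law a = (μT²/4π²)^(1/3).
μT²/4π² = 9.951×10¹³ × (3.551×10⁴)² / 39.48 = 3.178×10²¹ m³.
a = 1.470×10⁷ m = 14703 km.
Altitude h = a − R = 14703 − 4037 = 10666 km.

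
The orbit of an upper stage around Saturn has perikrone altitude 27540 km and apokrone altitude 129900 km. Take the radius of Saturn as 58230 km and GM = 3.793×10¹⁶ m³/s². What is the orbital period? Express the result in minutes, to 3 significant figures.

T ≈ 862 minutes

r_p = 58230 + 27540 = 85770 km = 8.5770×10⁷ m.
r_a = 58230 + 129900 = 188130 km = 1.8813×10⁸ m.
Semi-major axis a = (r_p + r_a)/2 = (85770 + 1.8813×10⁵)/2 = 1.3695×10⁵ km = 1.370×10⁸ m.
By Kepler's third law T = 2π√(a³/μ) = 2π × 8.229×10³ = 5.170×10⁴ s.
= 861.7 minutes.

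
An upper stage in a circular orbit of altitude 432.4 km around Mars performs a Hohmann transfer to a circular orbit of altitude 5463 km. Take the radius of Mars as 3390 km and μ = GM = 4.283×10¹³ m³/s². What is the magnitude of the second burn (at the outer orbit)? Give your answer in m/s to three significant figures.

r₁ = 3390 + 432.4 = 3822.4 km = 3.8224×10⁶ m.
r₂ = 3390 + 5463 = 8853.0 km = 8.8530×10⁶ m.
Transfer ellipse a_t = (r₁ + r₂)/2 = 6.338×10⁶ m.
At r₁: circular v_c1 = √(μ/r₁) = 3347 m/s; transfer-periapsis v_p = √[μ(2/r₁ − 1/a_t)] = 3956 m/s.
At r₂: circular v_c2 = √(μ/r₂) = 2200 m/s; transfer-apoapsis v_a = √[μ(2/r₂ − 1/a_t)] = 1708 m/s.
Δv₂ = v_c2 − v_a = 491.4 m/s.

Δv ≈ 491 m/s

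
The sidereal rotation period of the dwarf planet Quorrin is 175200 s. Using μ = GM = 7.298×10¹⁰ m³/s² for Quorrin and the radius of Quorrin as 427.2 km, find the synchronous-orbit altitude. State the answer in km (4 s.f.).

h_sync ≈ 3416 km

A synchronous orbit has period T, so by Kepler's third law a = (μT²/4π²)^(1/3).
μT²/4π² = 7.298×10¹⁰ × (1.752×10⁵)² / 39.48 = 5.674×10¹⁹ m³.
a = 3.843×10⁶ m = 3842.7 km.
Altitude h = a − R = 3842.7 − 427.2 = 3415.5 km.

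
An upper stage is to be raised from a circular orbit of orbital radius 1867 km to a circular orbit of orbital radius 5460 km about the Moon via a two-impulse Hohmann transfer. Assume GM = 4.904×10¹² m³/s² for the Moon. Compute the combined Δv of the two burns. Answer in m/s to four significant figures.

r₁ = 1867 km = 1.867×10⁶ m.
r₂ = 5460 km = 5.460×10⁶ m.
Transfer ellipse a_t = (r₁ + r₂)/2 = 3.664×10⁶ m.
At r₁: circular v_c1 = √(μ/r₁) = 1621 m/s; transfer-perilune v_p = √[μ(2/r₁ − 1/a_t)] = 1979 m/s.
Δv₁ = v_p − v_c1 = 357.9 m/s.
At r₂: circular v_c2 = √(μ/r₂) = 947.7 m/s; transfer-apolune v_a = √[μ(2/r₂ − 1/a_t)] = 676.6 m/s.
Δv₂ = v_c2 − v_a = 271.2 m/s.
Total Δv = Δv₁ + Δv₂ = 629.0 m/s.

Δv_total ≈ 629.0 m/s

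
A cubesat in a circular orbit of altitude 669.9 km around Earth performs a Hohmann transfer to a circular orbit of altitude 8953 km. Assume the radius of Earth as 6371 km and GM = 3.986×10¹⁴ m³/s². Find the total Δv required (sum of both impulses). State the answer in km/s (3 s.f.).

r₁ = 6371 + 669.9 = 7040.9 km = 7.0409×10⁶ m.
r₂ = 6371 + 8953 = 15324 km = 1.5324×10⁷ m.
Transfer ellipse a_t = (r₁ + r₂)/2 = 1.118×10⁷ m.
At r₁: circular v_c1 = √(μ/r₁) = 7524 m/s; transfer-perigee v_p = √[μ(2/r₁ − 1/a_t)] = 8808 m/s.
Δv₁ = v_p − v_c1 = 1284 m/s.
At r₂: circular v_c2 = √(μ/r₂) = 5100 m/s; transfer-apogee v_a = √[μ(2/r₂ − 1/a_t)] = 4047 m/s.
Δv₂ = v_c2 − v_a = 1053 m/s.
Total Δv = Δv₁ + Δv₂ = 2337 m/s = 2.337 km/s.

Δv_total ≈ 2.34 km/s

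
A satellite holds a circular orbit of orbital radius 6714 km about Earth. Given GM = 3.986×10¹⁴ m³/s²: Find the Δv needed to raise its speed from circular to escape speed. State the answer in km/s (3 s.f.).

Δv ≈ 3.19 km/s

r = 6714 km = 6.714×10⁶ m.
Circular speed v_c = √(μ/r) = 7705 m/s.
Escape speed v_esc = √(2μ/r) = √2 × v_c = 10900 m/s.
Δv = v_esc − v_c = 3192 m/s = 3.192 km/s.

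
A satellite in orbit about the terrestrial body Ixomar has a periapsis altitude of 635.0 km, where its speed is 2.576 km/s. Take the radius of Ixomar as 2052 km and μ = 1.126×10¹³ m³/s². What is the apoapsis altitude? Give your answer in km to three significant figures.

r_p = 2052 + 635.0 = 2687.0 km = 2.687×10⁶ m.
Specific energy ε = v²/2 − μ/r = -8.727×10⁵ J/kg, so a = −μ/(2ε) = 6.452×10⁶ m.
The apsides satisfy r_p + r_a = 2a, so the apoapsis radius is 2a − r_p = 1.022×10⁷ m = 10216 km.
Apoapsis altitude = 10216 − 2052 = 8164.1 km.

apoapsis altitude ≈ 8160 km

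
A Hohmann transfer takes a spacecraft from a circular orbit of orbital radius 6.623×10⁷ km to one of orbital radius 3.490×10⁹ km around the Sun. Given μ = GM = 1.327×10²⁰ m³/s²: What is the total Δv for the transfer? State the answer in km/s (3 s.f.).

r₁ = 6.623×10⁷ km = 6.623×10¹⁰ m.
r₂ = 3.490×10⁹ km = 3.490×10¹² m.
Transfer ellipse a_t = (r₁ + r₂)/2 = 1.778×10¹² m.
At r₁: circular v_c1 = √(μ/r₁) = 44760 m/s; transfer-perihelion v_p = √[μ(2/r₁ − 1/a_t)] = 62710 m/s.
Δv₁ = v_p − v_c1 = 17950 m/s.
At r₂: circular v_c2 = √(μ/r₂) = 6166 m/s; transfer-aphelion v_a = √[μ(2/r₂ − 1/a_t)] = 1190 m/s.
Δv₂ = v_c2 − v_a = 4976 m/s.
Total Δv = Δv₁ + Δv₂ = 22920 m/s = 22.92 km/s.

Δv_total ≈ 22.9 km/s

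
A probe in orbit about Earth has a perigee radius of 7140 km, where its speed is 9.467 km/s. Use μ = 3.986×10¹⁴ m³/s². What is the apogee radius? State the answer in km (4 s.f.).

apogee radius ≈ 29050 km

r_p = 7.140×10⁶ m.
Specific energy ε = v²/2 − μ/r = -1.101×10⁷ J/kg, so a = −μ/(2ε) = 1.809×10⁷ m.
The apsides satisfy r_p + r_a = 2a, so the apogee radius is 2a − r_p = 2.905×10⁷ m = 29049 km.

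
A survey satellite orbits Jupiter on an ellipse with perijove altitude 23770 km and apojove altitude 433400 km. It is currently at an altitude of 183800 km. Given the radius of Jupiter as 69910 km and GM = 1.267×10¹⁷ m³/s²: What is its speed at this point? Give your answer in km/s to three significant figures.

r_p = 69910 + 23770 = 93680 km = 9.3680×10⁷ m.
r_a = 69910 + 433400 = 503310 km = 5.0331×10⁸ m.
r = 69910 + 183800 = 2.5371×10⁵ km = 2.537×10⁸ m.
Semi-major axis a = (r_p + r_a)/2 = 2.9850×10⁵ km = 2.985×10⁸ m.
Vis-viva: v² = μ(2/r − 1/a) = 1.267×10¹⁷ × (7.883×10⁻⁹ − 3.350×10⁻⁹) = 5.743×10⁸ m²/s².
v = 23960 m/s = 23.96 km/s.

v ≈ 24.0 km/s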